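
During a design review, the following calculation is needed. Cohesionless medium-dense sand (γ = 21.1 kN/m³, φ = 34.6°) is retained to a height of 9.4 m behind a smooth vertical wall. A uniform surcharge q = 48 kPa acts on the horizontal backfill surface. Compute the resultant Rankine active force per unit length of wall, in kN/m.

K_a = tan²(45° − φ/2) = 0.2756.
Soil triangle: ½ K_a γ H² = 0.5×0.2756×21.1×9.4² = 256.9 kN/m.
Surcharge rectangle: K_a q H = 0.2756×48×9.4 = 124.4 kN/m.
Total = 256.9 + 124.4 = 381.3 kN/m.

381 kN/m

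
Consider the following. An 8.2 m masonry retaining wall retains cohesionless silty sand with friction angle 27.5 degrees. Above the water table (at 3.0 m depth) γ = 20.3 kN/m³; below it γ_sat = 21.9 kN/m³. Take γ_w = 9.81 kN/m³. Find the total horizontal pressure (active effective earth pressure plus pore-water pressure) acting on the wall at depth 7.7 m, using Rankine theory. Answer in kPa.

89.5 kPa

K_a = (1 − sin φ)/(1 + sin φ) = 0.3682.
γ' = 21.9 − 9.81 = 12.09 kN/m³.
Effective vertical stress at 7.7 m: σ'_v = 20.3×3.0 + 12.09×4.70 = 117.7 kPa.
σ'_h = K_a σ'_v = 0.3682 × 117.7 = 43.35 kPa; u = γ_w × 4.70 = 46.11 kPa.
Total σ_h = 43.35 + 46.11 = 89.46 kPa.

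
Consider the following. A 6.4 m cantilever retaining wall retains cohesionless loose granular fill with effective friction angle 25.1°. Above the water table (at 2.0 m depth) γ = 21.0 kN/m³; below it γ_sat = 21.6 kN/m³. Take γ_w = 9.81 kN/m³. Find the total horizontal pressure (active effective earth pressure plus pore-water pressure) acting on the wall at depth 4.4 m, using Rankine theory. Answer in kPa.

K_a = (1 − sin φ)/(1 + sin φ) = 0.4043.
γ' = 21.6 − 9.81 = 11.79 kN/m³.
Effective vertical stress at 4.4 m: σ'_v = 21.0×2.0 + 11.79×2.40 = 70.30 kPa.
σ'_h = K_a σ'_v = 0.4043 × 70.30 = 28.42 kPa; u = γ_w × 2.40 = 23.54 kPa.
Total σ_h = 28.42 + 23.54 = 51.96 kPa.

52.0 kPa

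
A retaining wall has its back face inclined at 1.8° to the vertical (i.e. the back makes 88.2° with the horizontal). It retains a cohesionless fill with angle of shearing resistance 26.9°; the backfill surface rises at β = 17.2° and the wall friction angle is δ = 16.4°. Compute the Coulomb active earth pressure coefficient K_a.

K_a = sin²(α+φ) / [sin²α · sin(α−δ) · (1 + √{sin(φ+δ)sin(φ−β) / (sin(α−δ)sin(α+β))})²].
With α = 88.2°, φ = 26.9°, δ = 16.4°, β = 17.2°: K_a = 0.4705.

0.470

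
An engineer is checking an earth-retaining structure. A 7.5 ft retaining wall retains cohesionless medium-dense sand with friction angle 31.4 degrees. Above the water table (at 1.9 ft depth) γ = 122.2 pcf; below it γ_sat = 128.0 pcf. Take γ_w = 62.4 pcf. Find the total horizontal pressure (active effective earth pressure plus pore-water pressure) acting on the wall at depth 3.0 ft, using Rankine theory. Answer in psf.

164 psf

K_a = (1 − sin φ)/(1 + sin φ) = 0.3149.
γ' = 128.0 − 62.4 = 65.60 pcf.
Effective vertical stress at 3.0 ft: σ'_v = 122.2×1.9 + 65.60×1.10 = 304.3 psf.
σ'_h = K_a σ'_v = 0.3149 × 304.3 = 95.84 psf; u = γ_w × 1.10 = 68.64 psf.
Total σ_h = 95.84 + 68.64 = 164.5 psf.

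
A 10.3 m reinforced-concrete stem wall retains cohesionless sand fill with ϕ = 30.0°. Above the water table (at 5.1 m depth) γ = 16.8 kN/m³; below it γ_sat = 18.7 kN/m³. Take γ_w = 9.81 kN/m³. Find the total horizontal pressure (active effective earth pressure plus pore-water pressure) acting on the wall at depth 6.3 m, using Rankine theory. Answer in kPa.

K_a = (1 − sin φ)/(1 + sin φ) = 0.3333.
γ' = 18.7 − 9.81 = 8.890 kN/m³.
Effective vertical stress at 6.3 m: σ'_v = 16.8×5.1 + 8.890×1.20 = 96.35 kPa.
σ'_h = K_a σ'_v = 0.3333 × 96.35 = 32.12 kPa; u = γ_w × 1.20 = 11.77 kPa.
Total σ_h = 32.12 + 11.77 = 43.89 kPa.

43.9 kPa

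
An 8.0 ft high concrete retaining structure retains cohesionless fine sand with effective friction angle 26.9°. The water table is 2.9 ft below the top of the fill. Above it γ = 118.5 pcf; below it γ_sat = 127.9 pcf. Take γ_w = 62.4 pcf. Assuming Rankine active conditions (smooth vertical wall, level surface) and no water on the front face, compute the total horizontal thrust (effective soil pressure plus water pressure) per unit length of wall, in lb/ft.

K_a = tan²(45° − φ/2) = 0.3770.
γ' = 127.9 − 62.4 = 65.50 pcf. Depth below WT = 5.1 ft.
σ'_h at WT = K_a γ d_w = 129.6 psf; at base = 129.6 + K_a γ' × 5.1 = 255.5 psf.
P₁ (0–2.9 ft) = ½×129.6×2.9 = 187.9. P₂ (2.9–8.0 ft) = ½(129.6+255.5)×5.1 = 981.9.
P_w = ½ γ_w h₂² = 0.5×62.4×5.1² = 811.5. Total = 187.9+981.9+811.5 = 1981 lb/ft.

1980 lb/ft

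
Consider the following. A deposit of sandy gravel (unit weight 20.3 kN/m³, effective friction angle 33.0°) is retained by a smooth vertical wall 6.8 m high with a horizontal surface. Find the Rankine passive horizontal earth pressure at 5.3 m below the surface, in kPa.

K_p = (1 + sin φ)/(1 − sin φ) = 3.392.
σ_h = K_p γ z = 3.392 × 20.3 × 5.3 = 365.0 kPa.

365 kPa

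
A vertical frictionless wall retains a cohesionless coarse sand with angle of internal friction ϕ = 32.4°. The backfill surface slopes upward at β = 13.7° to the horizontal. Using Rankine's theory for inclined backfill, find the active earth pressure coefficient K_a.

K_a = cos β · (cos β − √(cos²β − cos²φ)) / (cos β + √(cos²β − cos²φ)).
cos β = 0.9715, cos φ = 0.8443, √(cos²β − cos²φ) = 0.4806.
K_a = 0.9715 × (0.9715 − 0.4806)/(0.9715 + 0.4806) = 0.3284.

0.328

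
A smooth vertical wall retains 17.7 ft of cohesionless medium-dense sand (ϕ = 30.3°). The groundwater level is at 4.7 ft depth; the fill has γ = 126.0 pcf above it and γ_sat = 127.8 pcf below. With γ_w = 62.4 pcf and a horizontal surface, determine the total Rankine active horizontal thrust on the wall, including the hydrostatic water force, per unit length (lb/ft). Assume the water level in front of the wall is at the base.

10100 lb/ft

K_a = tan²(45° − φ/2) = 0.3293.
γ' = 127.8 − 62.4 = 65.40 pcf. Depth below WT = 13.0 ft.
σ'_h at WT = K_a γ d_w = 195.0 psf; at base = 195.0 + K_a γ' × 13.0 = 475.0 psf.
P₁ (0–4.7 ft) = ½×195.0×4.7 = 458.3. P₂ (4.7–17.7 ft) = ½(195.0+475.0)×13.0 = 4355.
P_w = ½ γ_w h₂² = 0.5×62.4×13.0² = 5273. Total = 458.3+4355+5273 = 10090 lb/ft.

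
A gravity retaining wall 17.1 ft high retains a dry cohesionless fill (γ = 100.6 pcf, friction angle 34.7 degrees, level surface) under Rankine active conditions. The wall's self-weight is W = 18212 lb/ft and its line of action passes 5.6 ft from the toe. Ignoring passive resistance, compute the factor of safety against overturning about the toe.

4.43

K_a = tan²(45° − 34.7°/2) = 0.2745.
P_a = ½K_aγH² = 0.5×0.2745×100.6×17.1² = 4037 lb/ft, acting at H/3 = 5.700 ft above the base.
Overturning moment M_o = P_a × H/3 = 4037 × 5.700 = 23010.
Resisting moment M_r = W × 5.6 = 18212 × 5.6 = 102000.
FS_overturning = M_r/M_o = 102000/23010 = 4.432.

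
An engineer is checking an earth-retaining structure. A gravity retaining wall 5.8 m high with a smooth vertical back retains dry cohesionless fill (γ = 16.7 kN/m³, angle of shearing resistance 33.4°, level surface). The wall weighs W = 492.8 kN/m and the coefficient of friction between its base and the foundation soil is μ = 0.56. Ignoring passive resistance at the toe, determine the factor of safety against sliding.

3.39

K_a = tan²(45° − 33.4°/2) = 0.2899.
P_a = ½K_aγH² = 0.5×0.2899×16.7×5.8² = 81.44 kN/m, acting at H/3 = 1.933 m above the base.
FS_sliding = μW / P_a = 0.56×492.8 / 81.44 = 3.389.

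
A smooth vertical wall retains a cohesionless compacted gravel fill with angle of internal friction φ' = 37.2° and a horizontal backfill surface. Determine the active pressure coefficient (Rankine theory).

0.246

K_a = (1 − sin φ)/(1 + sin φ) = (1 − sin 37.2°)/(1 + sin 37.2°) = 0.2464.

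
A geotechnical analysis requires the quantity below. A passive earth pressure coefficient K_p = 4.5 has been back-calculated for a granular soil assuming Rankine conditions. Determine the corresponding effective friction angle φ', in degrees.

K_p = (1+sin φ)/(1−sin φ) ⇒ sin φ = (K_p − 1)/(K_p + 1) = 0.6364.
φ = arcsin(0.6364) = 39.52°.

39.5°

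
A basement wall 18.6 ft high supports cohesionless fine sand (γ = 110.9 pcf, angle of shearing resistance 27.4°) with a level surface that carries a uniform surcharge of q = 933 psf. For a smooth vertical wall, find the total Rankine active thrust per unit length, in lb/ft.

K_a = tan²(45° − φ/2) = 0.3697.
Soil triangle: ½ K_a γ H² = 0.5×0.3697×110.9×18.6² = 7092 lb/ft.
Surcharge rectangle: K_a q H = 0.3697×933×18.6 = 6415 lb/ft.
Total = 7092 + 6415 = 13510 lb/ft.

13500 lb/ft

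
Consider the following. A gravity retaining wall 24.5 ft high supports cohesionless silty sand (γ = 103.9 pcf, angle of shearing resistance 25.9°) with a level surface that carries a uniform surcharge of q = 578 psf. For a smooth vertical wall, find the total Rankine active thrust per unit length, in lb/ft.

17800 lb/ft

K_a = tan²(45° − φ/2) = 0.3920.
Soil triangle: ½ K_a γ H² = 0.5×0.3920×103.9×24.5² = 12220 lb/ft.
Surcharge rectangle: K_a q H = 0.3920×578×24.5 = 5551 lb/ft.
Total = 12220 + 5551 = 17770 lb/ft.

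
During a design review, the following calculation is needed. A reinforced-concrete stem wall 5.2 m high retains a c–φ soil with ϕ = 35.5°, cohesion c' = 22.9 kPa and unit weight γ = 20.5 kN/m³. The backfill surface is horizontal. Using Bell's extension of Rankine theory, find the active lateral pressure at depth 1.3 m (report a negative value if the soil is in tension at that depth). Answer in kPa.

K_a = (1 − sin φ)/(1 + sin φ) = 0.2653.
σ_a = K_a γ z − 2c√K_a = 0.2653×20.5×1.3 − 2×22.9×0.5150 = -16.52 kPa.

-16.5 kPa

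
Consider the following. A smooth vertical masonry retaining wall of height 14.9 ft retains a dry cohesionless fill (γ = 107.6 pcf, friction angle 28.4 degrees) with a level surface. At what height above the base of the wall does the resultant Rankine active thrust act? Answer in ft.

K_a = 0.3554.
The pressure distribution is triangular, so the resultant acts at H/3 above the base = 14.9/3 = 4.967 ft.

4.97 ft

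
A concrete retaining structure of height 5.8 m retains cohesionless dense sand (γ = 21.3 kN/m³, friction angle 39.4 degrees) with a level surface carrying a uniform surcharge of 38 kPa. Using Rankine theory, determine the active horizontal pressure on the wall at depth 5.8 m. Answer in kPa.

36.1 kPa

K_a = (1 − sin φ)/(1 + sin φ) = 0.2234.
σ_v = γz + q = 21.3 × 5.8 + 38 = 161.5 kPa.
σ_h = K_a σ_v = 0.2234 × 161.5 = 36.10 kPa.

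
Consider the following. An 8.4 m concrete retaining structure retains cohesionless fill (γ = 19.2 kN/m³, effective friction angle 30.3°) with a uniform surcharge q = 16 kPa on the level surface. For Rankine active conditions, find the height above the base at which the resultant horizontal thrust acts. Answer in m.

K_a = 0.3293.
Triangular part P₁ = ½K_aγH² = 223.1 at H/3 = 2.800 m; rectangular part P₂ = K_a q H = 44.26 at H/2 = 4.200 m.
ȳ = (P₁·2.800 + P₂·4.200)/(P₁+P₂) = 3.032 m.

3.03 m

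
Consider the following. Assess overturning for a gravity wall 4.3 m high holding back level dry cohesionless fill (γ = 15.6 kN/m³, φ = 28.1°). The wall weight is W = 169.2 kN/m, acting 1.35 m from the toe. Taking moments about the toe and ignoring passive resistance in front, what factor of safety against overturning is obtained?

K_a = tan²(45° − 28.1°/2) = 0.3596.
P_a = ½K_aγH² = 0.5×0.3596×15.6×4.3² = 51.86 kN/m, acting at H/3 = 1.433 m above the base.
Overturning moment M_o = P_a × H/3 = 51.86 × 1.433 = 74.34.
Resisting moment M_r = W × 1.35 = 169.2 × 1.35 = 228.4.
FS_overturning = M_r/M_o = 228.4/74.34 = 3.073.

3.07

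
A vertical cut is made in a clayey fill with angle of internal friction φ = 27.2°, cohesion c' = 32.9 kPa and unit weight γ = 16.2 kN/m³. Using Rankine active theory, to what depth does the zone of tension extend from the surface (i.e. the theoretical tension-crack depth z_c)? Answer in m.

6.65 m

K_a = tan²(45° − 27.2°/2) = 0.3726; √K_a = 0.6104.
The active pressure is zero where K_a γ z = 2c√K_a, so z_c = 2c/(γ√K_a) = 2×32.9/(16.2×0.6104) = 6.654 m.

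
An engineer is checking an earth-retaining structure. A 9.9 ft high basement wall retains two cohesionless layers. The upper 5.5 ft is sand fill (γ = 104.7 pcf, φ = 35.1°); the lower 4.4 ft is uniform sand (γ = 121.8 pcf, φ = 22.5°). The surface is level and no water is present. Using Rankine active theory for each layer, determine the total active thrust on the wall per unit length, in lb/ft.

2080 lb/ft

K_a1 = tan²(45°−35.1°/2) = 0.2698; K_a2 = tan²(45°−22.5°/2) = 0.4465.
Layer 1: σ at base = K_a1 γ₁ h₁ = 155.4 psf; P₁ = ½×155.4×5.5 = 427.3.
Layer 2: σ_v at top = γ₁h₁ = 575.9; σ_h top = K_a2×575.9 = 257.1; σ_h base = K_a2×(575.9+121.8×4.4) = 496.4.
P₂ = ½(257.1+496.4)×4.4 = 1658. Total P_a = 427.3+1658 = 2085 lb/ft.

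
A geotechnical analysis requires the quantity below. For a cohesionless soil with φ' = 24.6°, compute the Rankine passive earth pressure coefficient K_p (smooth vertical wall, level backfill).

2.43

K_p = (1 + sin φ)/(1 − sin φ) = tan²(45° + 24.6°/2) = 2.426.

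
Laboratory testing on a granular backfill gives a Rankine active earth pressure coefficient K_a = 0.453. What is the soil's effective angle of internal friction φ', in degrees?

K_a = tan²(45° − φ/2) ⇒ 45° − φ/2 = arctan(√0.453) = 33.94°.
φ = 2(45° − 33.94°) = 22.11°.

22.1°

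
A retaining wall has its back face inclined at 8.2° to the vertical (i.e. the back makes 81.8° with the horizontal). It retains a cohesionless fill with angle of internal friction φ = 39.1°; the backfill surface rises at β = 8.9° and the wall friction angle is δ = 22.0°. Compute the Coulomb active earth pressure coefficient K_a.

K_a = sin²(α+φ) / [sin²α · sin(α−δ) · (1 + √{sin(φ+δ)sin(φ−β) / (sin(α−δ)sin(α+β))})²].
With α = 81.8°, φ = 39.1°, δ = 22.0°, β = 8.9°: K_a = 0.2961.

0.296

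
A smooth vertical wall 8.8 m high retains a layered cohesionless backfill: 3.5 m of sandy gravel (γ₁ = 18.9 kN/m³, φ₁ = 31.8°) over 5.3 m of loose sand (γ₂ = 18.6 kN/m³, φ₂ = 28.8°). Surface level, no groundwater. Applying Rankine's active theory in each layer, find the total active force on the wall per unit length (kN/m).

250 kN/m

K_a1 = tan²(45°−31.8°/2) = 0.3098; K_a2 = tan²(45°−28.8°/2) = 0.3498.
Layer 1: σ at base = K_a1 γ₁ h₁ = 20.49 kPa; P₁ = ½×20.49×3.5 = 35.86.
Layer 2: σ_v at top = γ₁h₁ = 66.15; σ_h top = K_a2×66.15 = 23.14; σ_h base = K_a2×(66.15+18.6×5.3) = 57.61.
P₂ = ½(23.14+57.61)×5.3 = 214.0. Total P_a = 35.86+214.0 = 249.9 kN/m.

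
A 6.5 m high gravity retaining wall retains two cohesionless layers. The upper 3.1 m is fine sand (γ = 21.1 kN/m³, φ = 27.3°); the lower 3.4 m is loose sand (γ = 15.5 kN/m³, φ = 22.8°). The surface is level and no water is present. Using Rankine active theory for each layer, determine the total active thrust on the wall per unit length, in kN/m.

K_a1 = tan²(45°−27.3°/2) = 0.3711; K_a2 = tan²(45°−22.8°/2) = 0.4414.
Layer 1: σ at base = K_a1 γ₁ h₁ = 24.28 kPa; P₁ = ½×24.28×3.1 = 37.63.
Layer 2: σ_v at top = γ₁h₁ = 65.41; σ_h top = K_a2×65.41 = 28.87; σ_h base = K_a2×(65.41+15.5×3.4) = 52.14.
P₂ = ½(28.87+52.14)×3.4 = 137.7. Total P_a = 37.63+137.7 = 175.3 kN/m.

175 kN/m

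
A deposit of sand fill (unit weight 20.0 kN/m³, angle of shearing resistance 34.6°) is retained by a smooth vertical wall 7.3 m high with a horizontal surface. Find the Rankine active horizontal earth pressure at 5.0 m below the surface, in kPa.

K_a = (1 − sin φ)/(1 + sin φ) = 0.2756.
σ_h = K_a γ z = 0.2756 × 20.0 × 5.0 = 27.56 kPa.

27.6 kPa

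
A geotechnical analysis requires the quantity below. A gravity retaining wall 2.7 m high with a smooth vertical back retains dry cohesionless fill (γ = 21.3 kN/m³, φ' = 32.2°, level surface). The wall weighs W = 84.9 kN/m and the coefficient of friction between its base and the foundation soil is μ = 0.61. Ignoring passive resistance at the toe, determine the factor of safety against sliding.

2.19

K_a = tan²(45° − 32.2°/2) = 0.3047.
P_a = ½K_aγH² = 0.5×0.3047×21.3×2.7² = 23.66 kN/m, acting at H/3 = 0.9000 m above the base.
FS_sliding = μW / P_a = 0.61×84.9 / 23.66 = 2.189.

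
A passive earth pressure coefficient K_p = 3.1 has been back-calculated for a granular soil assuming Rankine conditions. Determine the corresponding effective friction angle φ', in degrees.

K_p = (1+sin φ)/(1−sin φ) ⇒ sin φ = (K_p − 1)/(K_p + 1) = 0.5122.
φ = arcsin(0.5122) = 30.81°.

30.8°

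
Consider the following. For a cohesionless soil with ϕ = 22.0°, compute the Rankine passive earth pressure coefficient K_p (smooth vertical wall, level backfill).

2.20

K_p = (1 + sin φ)/(1 − sin φ) = tan²(45° + 22.0°/2) = 2.198.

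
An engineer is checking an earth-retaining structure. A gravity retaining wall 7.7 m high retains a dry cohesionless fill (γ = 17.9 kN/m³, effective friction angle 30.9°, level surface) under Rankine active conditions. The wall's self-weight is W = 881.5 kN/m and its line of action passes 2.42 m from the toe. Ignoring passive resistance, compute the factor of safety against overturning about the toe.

K_a = tan²(45° − 30.9°/2) = 0.3214.
P_a = ½K_aγH² = 0.5×0.3214×17.9×7.7² = 170.6 kN/m, acting at H/3 = 2.567 m above the base.
Overturning moment M_o = P_a × H/3 = 170.6 × 2.567 = 437.7.
Resisting moment M_r = W × 2.42 = 881.5 × 2.42 = 2133.
FS_overturning = M_r/M_o = 2133/437.7 = 4.873.

4.87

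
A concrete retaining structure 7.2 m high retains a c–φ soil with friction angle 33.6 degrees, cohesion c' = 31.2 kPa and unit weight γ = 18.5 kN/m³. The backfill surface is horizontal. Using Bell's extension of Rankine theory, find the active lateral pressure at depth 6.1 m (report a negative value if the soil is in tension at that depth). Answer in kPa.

K_a = (1 − sin φ)/(1 + sin φ) = 0.2875.
σ_a = K_a γ z − 2c√K_a = 0.2875×18.5×6.1 − 2×31.2×0.5362 = -1.014 kPa.

-1.01 kPa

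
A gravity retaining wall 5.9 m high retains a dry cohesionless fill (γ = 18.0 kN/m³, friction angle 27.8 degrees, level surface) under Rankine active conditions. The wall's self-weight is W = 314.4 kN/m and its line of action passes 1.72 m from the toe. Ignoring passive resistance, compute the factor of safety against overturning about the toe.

K_a = tan²(45° − 27.8°/2) = 0.3639.
P_a = ½K_aγH² = 0.5×0.3639×18.0×5.9² = 114.0 kN/m, acting at H/3 = 1.967 m above the base.
Overturning moment M_o = P_a × H/3 = 114.0 × 1.967 = 224.2.
Resisting moment M_r = W × 1.72 = 314.4 × 1.72 = 540.8.
FS_overturning = M_r/M_o = 540.8/224.2 = 2.412.

2.41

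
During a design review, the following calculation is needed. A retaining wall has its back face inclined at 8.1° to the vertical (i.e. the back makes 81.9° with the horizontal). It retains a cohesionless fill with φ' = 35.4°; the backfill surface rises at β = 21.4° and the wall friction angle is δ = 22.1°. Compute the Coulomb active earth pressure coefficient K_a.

0.418

K_a = sin²(α+φ) / [sin²α · sin(α−δ) · (1 + √{sin(φ+δ)sin(φ−β) / (sin(α−δ)sin(α+β))})²].
With α = 81.9°, φ = 35.4°, δ = 22.1°, β = 21.4°: K_a = 0.4184.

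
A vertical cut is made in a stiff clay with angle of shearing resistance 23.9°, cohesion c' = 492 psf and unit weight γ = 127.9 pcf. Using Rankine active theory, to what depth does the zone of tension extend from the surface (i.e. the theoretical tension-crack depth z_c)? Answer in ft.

K_a = tan²(45° − 23.9°/2) = 0.4233; √K_a = 0.6506.
The active pressure is zero where K_a γ z = 2c√K_a, so z_c = 2c/(γ√K_a) = 2×492/(127.9×0.6506) = 11.82 ft.

11.8 ft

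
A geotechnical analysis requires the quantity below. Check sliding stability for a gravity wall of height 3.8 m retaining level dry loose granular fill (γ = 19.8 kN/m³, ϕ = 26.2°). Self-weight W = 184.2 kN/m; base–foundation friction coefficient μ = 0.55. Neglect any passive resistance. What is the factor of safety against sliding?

1.83

K_a = tan²(45° − 26.2°/2) = 0.3874.
P_a = ½K_aγH² = 0.5×0.3874×19.8×3.8² = 55.39 kN/m, acting at H/3 = 1.267 m above the base.
FS_sliding = μW / P_a = 0.55×184.2 / 55.39 = 1.829.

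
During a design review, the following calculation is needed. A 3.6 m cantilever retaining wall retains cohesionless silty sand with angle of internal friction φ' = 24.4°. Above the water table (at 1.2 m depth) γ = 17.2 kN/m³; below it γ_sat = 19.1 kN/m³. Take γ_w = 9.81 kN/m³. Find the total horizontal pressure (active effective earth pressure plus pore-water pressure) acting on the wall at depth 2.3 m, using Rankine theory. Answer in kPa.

K_a = (1 − sin φ)/(1 + sin φ) = 0.4153.
γ' = 19.1 − 9.81 = 9.290 kN/m³.
Effective vertical stress at 2.3 m: σ'_v = 17.2×1.2 + 9.290×1.10 = 30.86 kPa.
σ'_h = K_a σ'_v = 0.4153 × 30.86 = 12.82 kPa; u = γ_w × 1.10 = 10.79 kPa.
Total σ_h = 12.82 + 10.79 = 23.61 kPa.

23.6 kPa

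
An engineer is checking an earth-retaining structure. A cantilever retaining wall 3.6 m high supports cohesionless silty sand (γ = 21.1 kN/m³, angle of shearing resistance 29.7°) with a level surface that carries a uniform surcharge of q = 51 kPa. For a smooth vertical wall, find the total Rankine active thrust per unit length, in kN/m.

K_a = tan²(45° − φ/2) = 0.3374.
Soil triangle: ½ K_a γ H² = 0.5×0.3374×21.1×3.6² = 46.13 kN/m.
Surcharge rectangle: K_a q H = 0.3374×51×3.6 = 61.94 kN/m.
Total = 46.13 + 61.94 = 108.1 kN/m.

108 kN/m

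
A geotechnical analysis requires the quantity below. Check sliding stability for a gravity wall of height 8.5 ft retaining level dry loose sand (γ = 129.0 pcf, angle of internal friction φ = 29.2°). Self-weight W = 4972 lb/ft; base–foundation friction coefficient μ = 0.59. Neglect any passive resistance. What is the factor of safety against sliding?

1.83

K_a = tan²(45° − 29.2°/2) = 0.3442.
P_a = ½K_aγH² = 0.5×0.3442×129.0×8.5² = 1604 lb/ft, acting at H/3 = 2.833 ft above the base.
FS_sliding = μW / P_a = 0.59×4972 / 1604 = 1.829.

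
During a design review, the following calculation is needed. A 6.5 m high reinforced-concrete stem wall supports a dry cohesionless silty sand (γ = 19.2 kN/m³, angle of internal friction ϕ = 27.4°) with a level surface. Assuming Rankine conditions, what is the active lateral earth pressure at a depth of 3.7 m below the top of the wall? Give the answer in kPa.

26.3 kPa

K_a = (1 − sin φ)/(1 + sin φ) = 0.3697.
σ_h = K_a γ z = 0.3697 × 19.2 × 3.7 = 26.26 kPa.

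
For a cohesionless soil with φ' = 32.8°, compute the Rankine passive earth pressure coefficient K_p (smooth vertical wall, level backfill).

K_p = (1 + sin φ)/(1 − sin φ) = tan²(45° + 32.8°/2) = 3.364.

3.36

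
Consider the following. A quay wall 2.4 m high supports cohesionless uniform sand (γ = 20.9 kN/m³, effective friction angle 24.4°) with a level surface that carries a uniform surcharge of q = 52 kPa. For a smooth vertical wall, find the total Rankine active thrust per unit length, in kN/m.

76.8 kN/m

K_a = tan²(45° − φ/2) = 0.4153.
Soil triangle: ½ K_a γ H² = 0.5×0.4153×20.9×2.4² = 25.00 kN/m.
Surcharge rectangle: K_a q H = 0.4153×52×2.4 = 51.83 kN/m.
Total = 25.00 + 51.83 = 76.83 kN/m.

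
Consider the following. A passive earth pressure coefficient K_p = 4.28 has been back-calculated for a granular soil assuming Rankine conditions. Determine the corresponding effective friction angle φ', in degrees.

K_p = (1+sin φ)/(1−sin φ) ⇒ sin φ = (K_p − 1)/(K_p + 1) = 0.6212.
φ = arcsin(0.6212) = 38.40°.

38.4°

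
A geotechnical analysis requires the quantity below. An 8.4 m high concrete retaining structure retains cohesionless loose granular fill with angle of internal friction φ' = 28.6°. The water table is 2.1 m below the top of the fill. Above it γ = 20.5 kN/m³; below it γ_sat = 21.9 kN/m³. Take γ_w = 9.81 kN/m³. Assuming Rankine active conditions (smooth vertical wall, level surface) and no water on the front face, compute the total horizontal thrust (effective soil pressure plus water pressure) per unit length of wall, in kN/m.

K_a = tan²(45° − φ/2) = 0.3525.
γ' = 21.9 − 9.81 = 12.09 kN/m³. Depth below WT = 6.3 m.
σ'_h at WT = K_a γ d_w = 15.18 kPa; at base = 15.18 + K_a γ' × 6.3 = 42.03 kPa.
P₁ (0–2.1 m) = ½×15.18×2.1 = 15.94. P₂ (2.1–8.4 m) = ½(15.18+42.03)×6.3 = 180.2.
P_w = ½ γ_w h₂² = 0.5×9.81×6.3² = 194.7. Total = 15.94+180.2+194.7 = 390.8 kN/m.

391 kN/m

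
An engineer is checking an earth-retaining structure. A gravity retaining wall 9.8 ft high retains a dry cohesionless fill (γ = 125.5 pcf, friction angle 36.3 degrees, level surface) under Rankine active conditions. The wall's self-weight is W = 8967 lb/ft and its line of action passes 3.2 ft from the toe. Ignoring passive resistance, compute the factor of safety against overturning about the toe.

5.69

K_a = tan²(45° − 36.3°/2) = 0.2563.
P_a = ½K_aγH² = 0.5×0.2563×125.5×9.8² = 1544 lb/ft, acting at H/3 = 3.267 ft above the base.
Overturning moment M_o = P_a × H/3 = 1544 × 3.267 = 5045.
Resisting moment M_r = W × 3.2 = 8967 × 3.2 = 28690.
FS_overturning = M_r/M_o = 28690/5045 = 5.688.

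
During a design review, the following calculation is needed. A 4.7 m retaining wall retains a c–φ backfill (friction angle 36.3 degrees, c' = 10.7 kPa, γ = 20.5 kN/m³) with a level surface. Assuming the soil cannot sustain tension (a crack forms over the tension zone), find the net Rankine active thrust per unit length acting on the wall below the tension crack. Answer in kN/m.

18.3 kN/m

K_a = 0.2563; √K_a = 0.5062.
Tension-crack depth z_c = 2c/(γ√K_a) = 2×10.7/(20.5×0.5062) = 2.062 m.
σ_a at base = K_a γ H − 2c√K_a = 0.2563×20.5×4.7 − 2×10.7×0.5062 = 13.86 kPa.
P_a = ½ × 13.86 × (H − z_c) = 0.5×13.86×2.638 = 18.28 kN/m.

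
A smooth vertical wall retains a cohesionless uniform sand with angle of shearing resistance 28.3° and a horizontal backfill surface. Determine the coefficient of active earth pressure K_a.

0.357

K_a = tan²(45° − φ/2) = tan²(30.85°) = 0.3568.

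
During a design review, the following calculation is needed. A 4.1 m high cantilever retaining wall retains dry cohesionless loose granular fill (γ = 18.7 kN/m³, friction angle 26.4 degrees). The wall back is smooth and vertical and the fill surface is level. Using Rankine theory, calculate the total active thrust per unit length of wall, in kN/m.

K_a = tan²(45° − φ/2) = 0.3844.
P_a = ½ K_a γ H² = 0.5 × 0.3844 × 18.7 × 4.1² = 60.42 kN/m.

60.4 kN/m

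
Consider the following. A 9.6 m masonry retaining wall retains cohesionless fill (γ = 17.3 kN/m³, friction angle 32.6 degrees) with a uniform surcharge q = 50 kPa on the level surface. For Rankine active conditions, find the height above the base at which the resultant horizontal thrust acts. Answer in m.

3.80 m

K_a = 0.2997.
Triangular part P₁ = ½K_aγH² = 238.9 at H/3 = 3.200 m; rectangular part P₂ = K_a q H = 143.9 at H/2 = 4.800 m.
ȳ = (P₁·3.200 + P₂·4.800)/(P₁+P₂) = 3.801 m.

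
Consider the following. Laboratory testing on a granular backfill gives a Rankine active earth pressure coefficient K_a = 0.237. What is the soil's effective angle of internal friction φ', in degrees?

38.1°

K_a = tan²(45° − φ/2) ⇒ 45° − φ/2 = arctan(√0.237) = 25.96°.
φ = 2(45° − 25.96°) = 38.08°.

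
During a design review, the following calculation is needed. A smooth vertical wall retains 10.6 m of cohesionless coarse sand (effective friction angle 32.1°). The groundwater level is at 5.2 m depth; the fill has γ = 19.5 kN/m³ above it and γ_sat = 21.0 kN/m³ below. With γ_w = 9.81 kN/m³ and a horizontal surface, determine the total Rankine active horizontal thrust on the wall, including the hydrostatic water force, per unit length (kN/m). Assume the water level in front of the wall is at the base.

K_a = tan²(45° − φ/2) = 0.3060.
γ' = 21.0 − 9.81 = 11.19 kN/m³. Depth below WT = 5.4 m.
σ'_h at WT = K_a γ d_w = 31.03 kPa; at base = 31.03 + K_a γ' × 5.4 = 49.52 kPa.
P₁ (0–5.2 m) = ½×31.03×5.2 = 80.67. P₂ (5.2–10.6 m) = ½(31.03+49.52)×5.4 = 217.5.
P_w = ½ γ_w h₂² = 0.5×9.81×5.4² = 143.0. Total = 80.67+217.5+143.0 = 441.2 kN/m.

441 kN/m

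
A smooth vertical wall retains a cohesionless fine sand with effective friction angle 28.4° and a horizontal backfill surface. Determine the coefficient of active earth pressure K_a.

K_a = (1 − sin φ)/(1 + sin φ) = (1 − sin 28.4°)/(1 + sin 28.4°) = 0.3554.

0.355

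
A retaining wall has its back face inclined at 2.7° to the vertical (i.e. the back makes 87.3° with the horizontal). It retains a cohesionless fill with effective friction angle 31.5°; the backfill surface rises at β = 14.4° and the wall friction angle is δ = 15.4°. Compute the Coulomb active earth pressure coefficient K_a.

0.370

K_a = sin²(α+φ) / [sin²α · sin(α−δ) · (1 + √{sin(φ+δ)sin(φ−β) / (sin(α−δ)sin(α+β))})²].
With α = 87.3°, φ = 31.5°, δ = 15.4°, β = 14.4°: K_a = 0.3695.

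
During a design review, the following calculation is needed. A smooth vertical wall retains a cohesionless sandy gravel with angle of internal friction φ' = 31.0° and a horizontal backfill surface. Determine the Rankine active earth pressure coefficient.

0.320

K_a = (1 − sin φ)/(1 + sin φ) = (1 − sin 31.0°)/(1 + sin 31.0°) = 0.3201.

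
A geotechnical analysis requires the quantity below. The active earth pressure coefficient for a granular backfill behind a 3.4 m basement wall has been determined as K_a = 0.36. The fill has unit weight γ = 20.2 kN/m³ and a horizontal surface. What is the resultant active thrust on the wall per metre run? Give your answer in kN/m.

42.0 kN/m

P = ½ K_a γ H² = 0.5 × 0.36 × 20.2 × 3.4² = 42.03 kN/m.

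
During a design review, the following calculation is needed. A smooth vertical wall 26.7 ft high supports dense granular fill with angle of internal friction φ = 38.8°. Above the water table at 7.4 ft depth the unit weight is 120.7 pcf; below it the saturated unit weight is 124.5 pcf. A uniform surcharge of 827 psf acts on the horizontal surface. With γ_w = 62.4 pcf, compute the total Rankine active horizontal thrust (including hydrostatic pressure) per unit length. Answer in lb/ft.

K_a = tan²(45° − φ/2) = 0.2296.
γ' = 124.5 − 62.4 = 62.10 pcf. h₂ = H − d_w = 19.3 ft.
σ'_h: at surface K_a·q = 189.8; at WT K_a(q+γd_w) = 394.9; at base K_a(q+γd_w+γ'h₂) = 670.0 psf.
P₁ = ½(189.8+394.9)×7.4 = 2163; P₂ = ½(394.9+670.0)×19.3 = 10280; P_w = ½γ_w h₂² = 11620.
Total = 2163+10280+11620 = 24060 lb/ft.

24100 lb/ft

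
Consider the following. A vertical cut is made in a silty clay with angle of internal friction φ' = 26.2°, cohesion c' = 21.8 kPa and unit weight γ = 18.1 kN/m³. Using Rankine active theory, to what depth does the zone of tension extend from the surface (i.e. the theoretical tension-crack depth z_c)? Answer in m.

K_a = tan²(45° − 26.2°/2) = 0.3874; √K_a = 0.6224.
The active pressure is zero where K_a γ z = 2c√K_a, so z_c = 2c/(γ√K_a) = 2×21.8/(18.1×0.6224) = 3.870 m.

3.87 m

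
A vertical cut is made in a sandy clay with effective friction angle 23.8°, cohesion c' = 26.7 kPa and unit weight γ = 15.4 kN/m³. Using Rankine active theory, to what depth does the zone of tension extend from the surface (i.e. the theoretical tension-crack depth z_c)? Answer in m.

5.32 m

K_a = tan²(45° − 23.8°/2) = 0.4250; √K_a = 0.6519.
The active pressure is zero where K_a γ z = 2c√K_a, so z_c = 2c/(γ√K_a) = 2×26.7/(15.4×0.6519) = 5.319 m.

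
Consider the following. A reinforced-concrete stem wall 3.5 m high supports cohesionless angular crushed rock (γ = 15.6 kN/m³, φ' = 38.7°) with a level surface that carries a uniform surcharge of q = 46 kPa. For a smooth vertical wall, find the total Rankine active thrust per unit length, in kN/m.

59.2 kN/m

K_a = tan²(45° − φ/2) = 0.2306.
Soil triangle: ½ K_a γ H² = 0.5×0.2306×15.6×3.5² = 22.03 kN/m.
Surcharge rectangle: K_a q H = 0.2306×46×3.5 = 37.12 kN/m.
Total = 22.03 + 37.12 = 59.16 kN/m.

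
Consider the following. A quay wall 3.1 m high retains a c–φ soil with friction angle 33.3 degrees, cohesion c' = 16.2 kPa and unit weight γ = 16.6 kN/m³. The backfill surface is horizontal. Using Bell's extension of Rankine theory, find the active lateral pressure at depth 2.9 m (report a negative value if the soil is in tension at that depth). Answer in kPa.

K_a = (1 − sin φ)/(1 + sin φ) = 0.2911.
σ_a = K_a γ z − 2c√K_a = 0.2911×16.6×2.9 − 2×16.2×0.5396 = -3.467 kPa.

-3.47 kPa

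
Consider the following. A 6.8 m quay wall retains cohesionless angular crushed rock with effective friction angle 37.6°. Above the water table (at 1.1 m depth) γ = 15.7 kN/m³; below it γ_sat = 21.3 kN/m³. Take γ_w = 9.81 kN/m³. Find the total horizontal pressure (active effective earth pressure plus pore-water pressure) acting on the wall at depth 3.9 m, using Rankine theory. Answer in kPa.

39.4 kPa

K_a = (1 − sin φ)/(1 + sin φ) = 0.2421.
γ' = 21.3 − 9.81 = 11.49 kN/m³.
Effective vertical stress at 3.9 m: σ'_v = 15.7×1.1 + 11.49×2.80 = 49.44 kPa.
σ'_h = K_a σ'_v = 0.2421 × 49.44 = 11.97 kPa; u = γ_w × 2.80 = 27.47 kPa.
Total σ_h = 11.97 + 27.47 = 39.44 kPa.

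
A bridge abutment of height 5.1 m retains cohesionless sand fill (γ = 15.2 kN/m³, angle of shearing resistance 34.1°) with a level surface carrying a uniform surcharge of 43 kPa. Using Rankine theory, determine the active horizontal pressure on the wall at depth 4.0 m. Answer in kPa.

K_a = (1 − sin φ)/(1 + sin φ) = 0.2815.
σ_v = γz + q = 15.2 × 4.0 + 43 = 103.8 kPa.
σ_h = K_a σ_v = 0.2815 × 103.8 = 29.22 kPa.

29.2 kPa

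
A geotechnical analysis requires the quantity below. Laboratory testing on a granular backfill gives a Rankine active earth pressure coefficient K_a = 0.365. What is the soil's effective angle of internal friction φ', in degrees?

27.7°

K_a = tan²(45° − φ/2) ⇒ 45° − φ/2 = arctan(√0.365) = 31.14°.
φ = 2(45° − 31.14°) = 27.72°.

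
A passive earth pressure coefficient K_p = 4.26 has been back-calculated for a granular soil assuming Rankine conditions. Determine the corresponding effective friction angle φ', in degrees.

K_p = (1+sin φ)/(1−sin φ) ⇒ sin φ = (K_p − 1)/(K_p + 1) = 0.6198.
φ = arcsin(0.6198) = 38.30°.

38.3°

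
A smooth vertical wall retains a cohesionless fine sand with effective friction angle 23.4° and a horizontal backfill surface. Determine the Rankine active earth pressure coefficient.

0.431

K_a = tan²(45° − φ/2) = tan²(33.30°) = 0.4315.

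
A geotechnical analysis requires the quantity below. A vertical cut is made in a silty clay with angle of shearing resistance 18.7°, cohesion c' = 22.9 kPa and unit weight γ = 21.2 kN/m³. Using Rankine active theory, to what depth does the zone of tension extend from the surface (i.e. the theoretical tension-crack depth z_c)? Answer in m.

3.01 m

K_a = tan²(45° − 18.7°/2) = 0.5144; √K_a = 0.7173.
The active pressure is zero where K_a γ z = 2c√K_a, so z_c = 2c/(γ√K_a) = 2×22.9/(21.2×0.7173) = 3.012 m.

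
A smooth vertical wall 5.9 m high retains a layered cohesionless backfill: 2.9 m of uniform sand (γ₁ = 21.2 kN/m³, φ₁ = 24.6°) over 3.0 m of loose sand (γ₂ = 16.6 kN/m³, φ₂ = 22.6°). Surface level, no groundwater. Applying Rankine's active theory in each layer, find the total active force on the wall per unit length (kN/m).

K_a1 = tan²(45°−24.6°/2) = 0.4121; K_a2 = tan²(45°−22.6°/2) = 0.4448.
Layer 1: σ at base = K_a1 γ₁ h₁ = 25.34 kPa; P₁ = ½×25.34×2.9 = 36.74.
Layer 2: σ_v at top = γ₁h₁ = 61.48; σ_h top = K_a2×61.48 = 27.34; σ_h base = K_a2×(61.48+16.6×3.0) = 49.49.
P₂ = ½(27.34+49.49)×3.0 = 115.3. Total P_a = 36.74+115.3 = 152.0 kN/m.

152 kN/m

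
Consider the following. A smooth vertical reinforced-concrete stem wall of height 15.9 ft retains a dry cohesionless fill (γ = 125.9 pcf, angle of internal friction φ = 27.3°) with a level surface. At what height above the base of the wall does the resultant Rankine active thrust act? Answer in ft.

K_a = 0.3711.
The pressure distribution is triangular, so the resultant acts at H/3 above the base = 15.9/3 = 5.300 ft.

5.30 ft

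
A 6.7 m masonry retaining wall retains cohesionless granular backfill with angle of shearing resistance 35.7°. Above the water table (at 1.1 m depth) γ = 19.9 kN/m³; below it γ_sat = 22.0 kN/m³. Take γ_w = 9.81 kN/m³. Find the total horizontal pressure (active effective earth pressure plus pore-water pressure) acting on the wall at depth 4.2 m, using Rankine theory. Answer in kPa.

K_a = (1 − sin φ)/(1 + sin φ) = 0.2630.
γ' = 22.0 − 9.81 = 12.19 kN/m³.
Effective vertical stress at 4.2 m: σ'_v = 19.9×1.1 + 12.19×3.10 = 59.68 kPa.
σ'_h = K_a σ'_v = 0.2630 × 59.68 = 15.70 kPa; u = γ_w × 3.10 = 30.41 kPa.
Total σ_h = 15.70 + 30.41 = 46.11 kPa.

46.1 kPa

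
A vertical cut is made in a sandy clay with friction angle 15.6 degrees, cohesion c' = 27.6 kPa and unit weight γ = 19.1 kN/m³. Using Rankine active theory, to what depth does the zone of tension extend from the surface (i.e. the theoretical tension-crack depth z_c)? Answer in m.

K_a = tan²(45° − 15.6°/2) = 0.5761; √K_a = 0.7590.
The active pressure is zero where K_a γ z = 2c√K_a, so z_c = 2c/(γ√K_a) = 2×27.6/(19.1×0.7590) = 3.808 m.

3.81 m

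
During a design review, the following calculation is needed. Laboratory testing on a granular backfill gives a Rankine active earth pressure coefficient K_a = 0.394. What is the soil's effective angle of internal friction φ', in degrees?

K_a = tan²(45° − φ/2) ⇒ 45° − φ/2 = arctan(√0.394) = 32.12°.
φ = 2(45° − 32.12°) = 25.77°.

25.8°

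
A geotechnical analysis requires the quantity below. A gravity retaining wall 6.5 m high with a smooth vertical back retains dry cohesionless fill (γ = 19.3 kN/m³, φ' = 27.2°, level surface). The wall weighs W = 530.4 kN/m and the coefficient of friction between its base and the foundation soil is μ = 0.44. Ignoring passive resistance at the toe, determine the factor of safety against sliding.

1.54

K_a = tan²(45° − 27.2°/2) = 0.3726.
P_a = ½K_aγH² = 0.5×0.3726×19.3×6.5² = 151.9 kN/m, acting at H/3 = 2.167 m above the base.
FS_sliding = μW / P_a = 0.44×530.4 / 151.9 = 1.536.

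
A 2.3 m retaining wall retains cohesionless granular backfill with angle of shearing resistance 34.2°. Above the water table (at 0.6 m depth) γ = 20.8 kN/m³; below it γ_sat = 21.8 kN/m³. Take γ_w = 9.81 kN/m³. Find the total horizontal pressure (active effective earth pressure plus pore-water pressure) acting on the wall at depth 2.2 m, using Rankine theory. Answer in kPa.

K_a = (1 − sin φ)/(1 + sin φ) = 0.2803.
γ' = 21.8 − 9.81 = 11.99 kN/m³.
Effective vertical stress at 2.2 m: σ'_v = 20.8×0.6 + 11.99×1.60 = 31.66 kPa.
σ'_h = K_a σ'_v = 0.2803 × 31.66 = 8.877 kPa; u = γ_w × 1.60 = 15.70 kPa.
Total σ_h = 8.877 + 15.70 = 24.57 kPa.

24.6 kPa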